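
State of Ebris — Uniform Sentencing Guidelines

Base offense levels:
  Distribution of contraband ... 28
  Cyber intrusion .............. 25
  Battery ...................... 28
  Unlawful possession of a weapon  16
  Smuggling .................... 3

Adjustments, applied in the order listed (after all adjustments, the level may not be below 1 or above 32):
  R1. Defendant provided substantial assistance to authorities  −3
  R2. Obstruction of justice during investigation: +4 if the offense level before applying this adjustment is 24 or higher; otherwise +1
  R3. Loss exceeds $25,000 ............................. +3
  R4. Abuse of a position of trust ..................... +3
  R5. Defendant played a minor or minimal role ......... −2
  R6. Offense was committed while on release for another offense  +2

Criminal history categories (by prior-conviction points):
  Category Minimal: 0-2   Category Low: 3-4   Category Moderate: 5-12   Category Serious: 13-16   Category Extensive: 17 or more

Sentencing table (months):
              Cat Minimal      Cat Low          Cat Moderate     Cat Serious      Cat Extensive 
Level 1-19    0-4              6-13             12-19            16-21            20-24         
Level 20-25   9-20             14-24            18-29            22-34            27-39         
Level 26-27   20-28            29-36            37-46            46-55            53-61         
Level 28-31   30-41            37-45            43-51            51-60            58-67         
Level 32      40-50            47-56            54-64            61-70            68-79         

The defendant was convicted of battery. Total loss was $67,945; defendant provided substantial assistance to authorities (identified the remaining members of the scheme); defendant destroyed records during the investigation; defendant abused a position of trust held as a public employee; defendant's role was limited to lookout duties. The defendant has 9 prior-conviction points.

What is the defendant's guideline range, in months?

54-64 months

Base offense level for battery: 28.
R1 applies: 28 − 3 = 25.
R2 applies (level before this adjustment is 25 ≥ 24, so +4): 25 + 4 = 29.
R3 applies: 29 + 3 = 32.
R4 applies: 32 + 3 = 35.
R5 applies: 35 − 2 = 33.
R6 does not apply.
Level 33 exceeds the maximum of 32; capped at 32.
Final offense level: 32.
Criminal history: 9 prior points → Category Moderate (5-12).
Level 32 falls in the 32 band.
Grid: Level 32 × Category Moderate = 54-64 months.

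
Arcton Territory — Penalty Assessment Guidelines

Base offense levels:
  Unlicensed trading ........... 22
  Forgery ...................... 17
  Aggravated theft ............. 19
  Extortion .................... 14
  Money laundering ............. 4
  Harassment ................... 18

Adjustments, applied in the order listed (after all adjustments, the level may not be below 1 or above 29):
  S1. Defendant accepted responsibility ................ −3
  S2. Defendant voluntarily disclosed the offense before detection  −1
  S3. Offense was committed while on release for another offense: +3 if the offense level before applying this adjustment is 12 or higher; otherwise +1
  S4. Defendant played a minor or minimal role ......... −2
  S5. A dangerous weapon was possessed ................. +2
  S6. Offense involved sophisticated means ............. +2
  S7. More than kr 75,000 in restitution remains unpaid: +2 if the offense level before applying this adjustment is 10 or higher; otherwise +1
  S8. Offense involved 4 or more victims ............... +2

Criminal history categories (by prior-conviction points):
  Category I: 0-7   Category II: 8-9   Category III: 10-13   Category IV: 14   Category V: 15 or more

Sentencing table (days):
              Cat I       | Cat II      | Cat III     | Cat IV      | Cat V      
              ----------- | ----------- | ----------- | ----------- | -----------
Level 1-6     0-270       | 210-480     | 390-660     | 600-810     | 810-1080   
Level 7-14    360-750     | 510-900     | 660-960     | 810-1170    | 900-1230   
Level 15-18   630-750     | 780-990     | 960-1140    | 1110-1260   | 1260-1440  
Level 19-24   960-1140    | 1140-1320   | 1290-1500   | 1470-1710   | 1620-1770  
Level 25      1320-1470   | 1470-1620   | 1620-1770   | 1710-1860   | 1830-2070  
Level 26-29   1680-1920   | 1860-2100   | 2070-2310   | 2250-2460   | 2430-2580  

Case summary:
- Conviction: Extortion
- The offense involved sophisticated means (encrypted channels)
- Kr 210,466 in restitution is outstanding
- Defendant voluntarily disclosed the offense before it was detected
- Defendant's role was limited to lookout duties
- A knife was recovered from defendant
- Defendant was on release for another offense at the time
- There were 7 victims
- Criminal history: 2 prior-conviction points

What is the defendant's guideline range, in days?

960-1140 days

Base offense level for extortion: 14.
S2 applies: 14 − 1 = 13.
S3 applies (level before this adjustment is 13 ≥ 12, so +3): 13 + 3 = 16.
S4 applies: 16 − 2 = 14.
S5 applies: 14 + 2 = 16.
S6 applies: 16 + 2 = 18.
S7 applies (level before this adjustment is 18 ≥ 10, so +2): 18 + 2 = 20.
S8 applies: 20 + 2 = 22.
Final offense level: 22.
Criminal history: 2 prior points → Category I (0-7).
Level 22 falls in the 19-24 band.
Grid: Level 19-24 × Category I = 960-1140 days.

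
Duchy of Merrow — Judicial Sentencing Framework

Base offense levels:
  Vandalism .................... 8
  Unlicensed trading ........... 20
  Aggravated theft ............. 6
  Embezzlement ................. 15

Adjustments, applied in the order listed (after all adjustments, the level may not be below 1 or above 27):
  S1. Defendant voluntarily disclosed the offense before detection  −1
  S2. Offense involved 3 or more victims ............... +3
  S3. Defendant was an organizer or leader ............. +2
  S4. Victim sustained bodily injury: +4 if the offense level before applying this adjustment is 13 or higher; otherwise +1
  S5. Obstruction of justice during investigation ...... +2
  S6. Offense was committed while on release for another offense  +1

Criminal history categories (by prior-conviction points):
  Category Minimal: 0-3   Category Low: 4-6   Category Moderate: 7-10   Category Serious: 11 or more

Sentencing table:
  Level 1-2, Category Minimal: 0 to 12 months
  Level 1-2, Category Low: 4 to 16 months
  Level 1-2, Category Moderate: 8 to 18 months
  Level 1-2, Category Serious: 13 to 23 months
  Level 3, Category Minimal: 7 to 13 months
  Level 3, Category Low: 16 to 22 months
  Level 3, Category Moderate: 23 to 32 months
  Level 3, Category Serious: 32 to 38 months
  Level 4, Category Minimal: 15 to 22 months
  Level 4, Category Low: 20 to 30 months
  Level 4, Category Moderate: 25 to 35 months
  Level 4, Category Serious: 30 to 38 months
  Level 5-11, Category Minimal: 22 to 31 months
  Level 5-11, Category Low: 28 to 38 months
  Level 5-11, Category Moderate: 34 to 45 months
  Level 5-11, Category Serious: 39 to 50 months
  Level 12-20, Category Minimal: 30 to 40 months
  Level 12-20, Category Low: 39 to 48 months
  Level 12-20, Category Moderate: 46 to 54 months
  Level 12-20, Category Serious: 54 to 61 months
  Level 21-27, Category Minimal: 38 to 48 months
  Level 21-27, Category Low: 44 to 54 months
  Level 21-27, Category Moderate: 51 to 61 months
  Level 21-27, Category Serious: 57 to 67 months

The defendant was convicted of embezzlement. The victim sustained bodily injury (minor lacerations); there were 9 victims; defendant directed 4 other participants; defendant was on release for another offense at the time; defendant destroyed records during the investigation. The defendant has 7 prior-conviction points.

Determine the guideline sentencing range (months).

Base offense level for embezzlement: 15.
S2 applies: 15 + 3 = 18.
S3 applies: 18 + 2 = 20.
S4 applies (level before this adjustment is 20 ≥ 13, so +4): 20 + 4 = 24.
S5 applies: 24 + 2 = 26.
S6 applies: 26 + 1 = 27.
Final offense level: 27.
Criminal history: 7 prior points → Category Moderate (7-10).
Level 27 falls in the 21-27 band.
Grid: Level 21-27 × Category Moderate = 51-61 months.

51-61 months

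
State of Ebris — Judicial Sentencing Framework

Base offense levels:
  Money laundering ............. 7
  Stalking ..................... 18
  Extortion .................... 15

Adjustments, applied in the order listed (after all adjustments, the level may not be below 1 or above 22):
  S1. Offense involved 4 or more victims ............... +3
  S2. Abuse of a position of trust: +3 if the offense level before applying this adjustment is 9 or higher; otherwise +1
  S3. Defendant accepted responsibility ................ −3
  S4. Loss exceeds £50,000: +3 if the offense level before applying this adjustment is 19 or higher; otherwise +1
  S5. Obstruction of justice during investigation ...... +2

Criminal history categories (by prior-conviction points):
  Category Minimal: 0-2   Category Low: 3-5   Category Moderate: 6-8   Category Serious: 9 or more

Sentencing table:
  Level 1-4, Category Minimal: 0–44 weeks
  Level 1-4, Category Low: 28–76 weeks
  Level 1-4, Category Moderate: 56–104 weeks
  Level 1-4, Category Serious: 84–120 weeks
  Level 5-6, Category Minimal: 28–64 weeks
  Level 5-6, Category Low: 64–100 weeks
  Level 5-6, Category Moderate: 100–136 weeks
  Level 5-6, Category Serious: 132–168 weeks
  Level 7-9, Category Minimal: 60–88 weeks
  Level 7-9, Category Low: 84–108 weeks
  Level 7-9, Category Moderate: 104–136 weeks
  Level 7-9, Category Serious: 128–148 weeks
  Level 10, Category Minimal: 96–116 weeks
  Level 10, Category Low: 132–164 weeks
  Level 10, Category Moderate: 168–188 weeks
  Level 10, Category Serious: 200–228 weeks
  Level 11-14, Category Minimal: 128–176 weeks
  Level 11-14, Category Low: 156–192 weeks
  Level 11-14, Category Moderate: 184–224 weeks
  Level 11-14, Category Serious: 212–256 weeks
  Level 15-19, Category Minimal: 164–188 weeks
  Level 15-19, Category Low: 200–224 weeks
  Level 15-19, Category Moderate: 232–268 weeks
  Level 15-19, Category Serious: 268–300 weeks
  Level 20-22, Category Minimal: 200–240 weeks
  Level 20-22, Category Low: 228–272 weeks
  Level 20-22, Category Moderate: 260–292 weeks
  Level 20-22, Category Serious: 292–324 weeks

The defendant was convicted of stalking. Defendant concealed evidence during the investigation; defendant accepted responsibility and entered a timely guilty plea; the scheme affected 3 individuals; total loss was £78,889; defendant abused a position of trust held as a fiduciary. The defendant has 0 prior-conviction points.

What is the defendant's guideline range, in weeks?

Base offense level for stalking: 18.
S2 applies (level before this adjustment is 18 ≥ 9, so +3): 18 + 3 = 21.
S3 applies: 21 − 3 = 18.
S4 applies (level before this adjustment is 18 < 19, so +1): 18 + 1 = 19.
S5 applies: 19 + 2 = 21.
Final offense level: 21.
Criminal history: 0 prior points → Category Minimal (0-2).
Level 21 falls in the 20-22 band.
Grid: Level 20-22 × Category Minimal = 200-240 weeks.

200-240 weeks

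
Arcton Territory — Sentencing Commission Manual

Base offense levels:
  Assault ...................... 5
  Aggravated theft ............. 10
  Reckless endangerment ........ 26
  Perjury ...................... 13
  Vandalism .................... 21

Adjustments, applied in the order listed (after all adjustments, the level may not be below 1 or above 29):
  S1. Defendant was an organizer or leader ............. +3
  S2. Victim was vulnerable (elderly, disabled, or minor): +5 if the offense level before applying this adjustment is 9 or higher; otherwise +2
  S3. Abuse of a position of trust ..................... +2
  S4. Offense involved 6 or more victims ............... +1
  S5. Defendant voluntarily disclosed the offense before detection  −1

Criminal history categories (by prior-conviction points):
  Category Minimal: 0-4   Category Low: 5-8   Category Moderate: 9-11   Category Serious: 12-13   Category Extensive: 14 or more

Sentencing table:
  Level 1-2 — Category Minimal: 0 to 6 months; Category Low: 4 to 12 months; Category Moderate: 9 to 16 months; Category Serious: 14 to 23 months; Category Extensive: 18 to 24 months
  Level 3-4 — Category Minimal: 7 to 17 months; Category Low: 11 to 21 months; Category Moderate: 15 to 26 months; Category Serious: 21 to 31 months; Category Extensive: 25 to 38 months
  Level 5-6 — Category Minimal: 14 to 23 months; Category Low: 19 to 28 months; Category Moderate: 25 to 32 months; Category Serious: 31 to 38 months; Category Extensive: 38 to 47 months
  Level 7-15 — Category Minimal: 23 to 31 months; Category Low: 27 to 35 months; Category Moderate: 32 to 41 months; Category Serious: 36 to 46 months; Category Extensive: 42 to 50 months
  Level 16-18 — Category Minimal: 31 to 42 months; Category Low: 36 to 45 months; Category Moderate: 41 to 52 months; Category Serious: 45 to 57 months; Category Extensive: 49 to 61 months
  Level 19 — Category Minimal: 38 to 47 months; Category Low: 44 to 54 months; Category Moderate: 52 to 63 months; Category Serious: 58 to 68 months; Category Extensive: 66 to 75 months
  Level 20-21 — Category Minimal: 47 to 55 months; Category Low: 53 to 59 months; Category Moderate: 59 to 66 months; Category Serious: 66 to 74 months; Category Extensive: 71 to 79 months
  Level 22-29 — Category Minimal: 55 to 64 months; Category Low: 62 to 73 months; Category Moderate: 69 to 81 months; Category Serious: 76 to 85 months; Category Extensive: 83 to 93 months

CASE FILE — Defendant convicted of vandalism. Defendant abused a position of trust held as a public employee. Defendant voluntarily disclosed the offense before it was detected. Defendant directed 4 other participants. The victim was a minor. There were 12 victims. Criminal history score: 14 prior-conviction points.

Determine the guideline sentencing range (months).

Base offense level for vandalism: 21.
S1 applies: 21 + 3 = 24.
S2 applies (level before this adjustment is 24 ≥ 9, so +5): 24 + 5 = 29.
S3 applies: 29 + 2 = 31.
S4 applies: 31 + 1 = 32.
S5 applies: 32 − 1 = 31.
Level 31 exceeds the maximum of 29; capped at 29.
Final offense level: 29.
Criminal history: 14 prior points → Category Extensive (14+).
Level 29 falls in the 22-29 band.
Grid: Level 22-29 × Category Extensive = 83-93 months.

83-93 months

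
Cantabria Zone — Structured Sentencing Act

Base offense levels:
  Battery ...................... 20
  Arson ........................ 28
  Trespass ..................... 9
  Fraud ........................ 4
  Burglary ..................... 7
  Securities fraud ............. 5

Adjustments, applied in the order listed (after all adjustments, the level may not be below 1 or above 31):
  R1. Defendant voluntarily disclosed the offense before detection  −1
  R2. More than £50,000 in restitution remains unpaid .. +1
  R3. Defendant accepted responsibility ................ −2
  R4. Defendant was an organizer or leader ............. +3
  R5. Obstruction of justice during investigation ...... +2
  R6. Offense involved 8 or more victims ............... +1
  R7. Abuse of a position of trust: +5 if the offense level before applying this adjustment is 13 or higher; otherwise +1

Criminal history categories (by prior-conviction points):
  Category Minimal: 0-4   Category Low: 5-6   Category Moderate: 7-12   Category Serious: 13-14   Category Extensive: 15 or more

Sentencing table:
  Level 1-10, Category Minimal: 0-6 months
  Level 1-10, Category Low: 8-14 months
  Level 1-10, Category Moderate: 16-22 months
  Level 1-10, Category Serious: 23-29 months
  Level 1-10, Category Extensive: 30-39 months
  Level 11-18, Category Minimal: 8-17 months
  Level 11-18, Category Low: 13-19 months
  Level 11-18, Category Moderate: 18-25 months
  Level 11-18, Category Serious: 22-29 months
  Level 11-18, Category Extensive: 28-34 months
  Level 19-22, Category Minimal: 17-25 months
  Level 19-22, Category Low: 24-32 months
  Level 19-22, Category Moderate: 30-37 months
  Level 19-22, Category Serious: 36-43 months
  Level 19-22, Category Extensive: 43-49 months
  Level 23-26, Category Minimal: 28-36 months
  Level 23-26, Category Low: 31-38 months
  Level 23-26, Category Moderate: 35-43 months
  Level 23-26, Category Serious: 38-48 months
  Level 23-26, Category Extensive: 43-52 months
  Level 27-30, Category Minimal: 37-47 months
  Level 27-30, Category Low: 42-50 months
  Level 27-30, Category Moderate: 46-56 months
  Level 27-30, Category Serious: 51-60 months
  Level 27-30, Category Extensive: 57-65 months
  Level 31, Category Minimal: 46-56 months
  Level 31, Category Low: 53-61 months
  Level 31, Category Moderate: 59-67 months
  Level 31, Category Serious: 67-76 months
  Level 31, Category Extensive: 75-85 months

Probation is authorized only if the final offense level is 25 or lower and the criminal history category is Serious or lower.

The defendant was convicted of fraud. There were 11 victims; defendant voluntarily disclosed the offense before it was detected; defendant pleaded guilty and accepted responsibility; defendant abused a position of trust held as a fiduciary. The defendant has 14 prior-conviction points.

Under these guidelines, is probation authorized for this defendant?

Base offense level for fraud: 4.
R1 applies: 4 − 1 = 3.
R3 applies: 3 − 2 = 1.
R4 does not apply.
R5 does not apply.
R6 applies: 1 + 1 = 2.
R7 applies (level before this adjustment is 2 < 13, so +1): 2 + 1 = 3.
Final offense level: 3.
Criminal history: 14 prior points → Category Serious (13-14).
Level 3 falls in the 1-10 band.
Grid: Level 1-10 × Category Serious = 23-29 months.
Probation check: level 3 ≤ 25 and category Serious ≤ Serious → eligible.

Yes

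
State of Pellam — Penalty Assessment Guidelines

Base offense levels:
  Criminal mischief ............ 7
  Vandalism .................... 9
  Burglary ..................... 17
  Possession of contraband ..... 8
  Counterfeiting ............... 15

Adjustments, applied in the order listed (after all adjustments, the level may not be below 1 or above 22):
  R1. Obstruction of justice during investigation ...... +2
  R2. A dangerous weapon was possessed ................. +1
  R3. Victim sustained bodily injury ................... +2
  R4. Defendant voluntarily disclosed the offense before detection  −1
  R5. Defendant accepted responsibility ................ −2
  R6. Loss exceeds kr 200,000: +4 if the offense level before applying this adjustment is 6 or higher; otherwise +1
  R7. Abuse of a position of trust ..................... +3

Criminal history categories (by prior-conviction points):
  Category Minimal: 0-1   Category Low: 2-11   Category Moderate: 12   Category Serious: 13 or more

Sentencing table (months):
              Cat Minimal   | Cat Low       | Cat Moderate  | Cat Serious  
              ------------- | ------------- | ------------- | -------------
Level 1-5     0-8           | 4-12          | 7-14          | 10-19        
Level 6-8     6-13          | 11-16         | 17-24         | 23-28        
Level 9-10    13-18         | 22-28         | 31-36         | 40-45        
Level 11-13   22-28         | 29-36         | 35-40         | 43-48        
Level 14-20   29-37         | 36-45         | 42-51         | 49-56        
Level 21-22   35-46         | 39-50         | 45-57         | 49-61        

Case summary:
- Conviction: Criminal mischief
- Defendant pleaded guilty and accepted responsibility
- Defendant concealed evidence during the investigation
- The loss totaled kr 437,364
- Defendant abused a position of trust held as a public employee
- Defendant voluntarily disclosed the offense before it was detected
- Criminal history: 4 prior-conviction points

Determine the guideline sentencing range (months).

29-36 months

Base offense level for criminal mischief: 7.
R1 applies: 7 + 2 = 9.
R4 applies: 9 − 1 = 8.
R5 applies: 8 − 2 = 6.
R6 applies (level before this adjustment is 6 ≥ 6, so +4): 6 + 4 = 10.
R7 applies: 10 + 3 = 13.
Final offense level: 13.
Criminal history: 4 prior points → Category Low (2-11).
Level 13 falls in the 11-13 band.
Grid: Level 11-13 × Category Low = 29-36 months.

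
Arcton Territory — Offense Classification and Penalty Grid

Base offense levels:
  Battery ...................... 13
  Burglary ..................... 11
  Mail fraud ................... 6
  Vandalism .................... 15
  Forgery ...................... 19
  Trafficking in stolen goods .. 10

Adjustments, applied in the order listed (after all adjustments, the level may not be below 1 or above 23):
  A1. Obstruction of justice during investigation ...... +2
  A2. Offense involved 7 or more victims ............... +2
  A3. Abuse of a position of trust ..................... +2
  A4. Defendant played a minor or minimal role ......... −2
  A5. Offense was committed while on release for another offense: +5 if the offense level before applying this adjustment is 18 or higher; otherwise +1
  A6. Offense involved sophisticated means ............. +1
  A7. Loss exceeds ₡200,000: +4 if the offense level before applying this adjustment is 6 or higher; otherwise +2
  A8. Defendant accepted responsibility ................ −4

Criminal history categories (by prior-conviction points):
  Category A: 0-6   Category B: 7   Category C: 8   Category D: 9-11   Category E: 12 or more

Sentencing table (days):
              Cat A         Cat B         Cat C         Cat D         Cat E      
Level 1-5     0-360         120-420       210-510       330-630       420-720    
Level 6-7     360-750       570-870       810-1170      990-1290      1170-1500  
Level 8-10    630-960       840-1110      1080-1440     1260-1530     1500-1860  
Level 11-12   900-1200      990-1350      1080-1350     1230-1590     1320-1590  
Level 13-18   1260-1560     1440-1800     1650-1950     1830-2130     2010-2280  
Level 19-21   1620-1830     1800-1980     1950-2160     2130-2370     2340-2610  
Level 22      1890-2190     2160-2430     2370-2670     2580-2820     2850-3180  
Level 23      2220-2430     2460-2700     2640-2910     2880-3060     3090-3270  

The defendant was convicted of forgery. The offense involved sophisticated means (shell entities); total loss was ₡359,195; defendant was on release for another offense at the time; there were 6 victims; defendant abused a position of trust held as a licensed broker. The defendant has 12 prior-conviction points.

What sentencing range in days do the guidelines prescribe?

3090-3270 days

Base offense level for forgery: 19.
A2 does not apply.
A3 applies: 19 + 2 = 21.
A4 does not apply.
A5 applies (level before this adjustment is 21 ≥ 18, so +5): 21 + 5 = 26.
A6 applies: 26 + 1 = 27.
A7 applies (level before this adjustment is 27 ≥ 6, so +4): 27 + 4 = 31.
Level 31 exceeds the maximum of 23; capped at 23.
Final offense level: 23.
Criminal history: 12 prior points → Category E (12+).
Level 23 falls in the 23 band.
Grid: Level 23 × Category E = 3090-3270 days.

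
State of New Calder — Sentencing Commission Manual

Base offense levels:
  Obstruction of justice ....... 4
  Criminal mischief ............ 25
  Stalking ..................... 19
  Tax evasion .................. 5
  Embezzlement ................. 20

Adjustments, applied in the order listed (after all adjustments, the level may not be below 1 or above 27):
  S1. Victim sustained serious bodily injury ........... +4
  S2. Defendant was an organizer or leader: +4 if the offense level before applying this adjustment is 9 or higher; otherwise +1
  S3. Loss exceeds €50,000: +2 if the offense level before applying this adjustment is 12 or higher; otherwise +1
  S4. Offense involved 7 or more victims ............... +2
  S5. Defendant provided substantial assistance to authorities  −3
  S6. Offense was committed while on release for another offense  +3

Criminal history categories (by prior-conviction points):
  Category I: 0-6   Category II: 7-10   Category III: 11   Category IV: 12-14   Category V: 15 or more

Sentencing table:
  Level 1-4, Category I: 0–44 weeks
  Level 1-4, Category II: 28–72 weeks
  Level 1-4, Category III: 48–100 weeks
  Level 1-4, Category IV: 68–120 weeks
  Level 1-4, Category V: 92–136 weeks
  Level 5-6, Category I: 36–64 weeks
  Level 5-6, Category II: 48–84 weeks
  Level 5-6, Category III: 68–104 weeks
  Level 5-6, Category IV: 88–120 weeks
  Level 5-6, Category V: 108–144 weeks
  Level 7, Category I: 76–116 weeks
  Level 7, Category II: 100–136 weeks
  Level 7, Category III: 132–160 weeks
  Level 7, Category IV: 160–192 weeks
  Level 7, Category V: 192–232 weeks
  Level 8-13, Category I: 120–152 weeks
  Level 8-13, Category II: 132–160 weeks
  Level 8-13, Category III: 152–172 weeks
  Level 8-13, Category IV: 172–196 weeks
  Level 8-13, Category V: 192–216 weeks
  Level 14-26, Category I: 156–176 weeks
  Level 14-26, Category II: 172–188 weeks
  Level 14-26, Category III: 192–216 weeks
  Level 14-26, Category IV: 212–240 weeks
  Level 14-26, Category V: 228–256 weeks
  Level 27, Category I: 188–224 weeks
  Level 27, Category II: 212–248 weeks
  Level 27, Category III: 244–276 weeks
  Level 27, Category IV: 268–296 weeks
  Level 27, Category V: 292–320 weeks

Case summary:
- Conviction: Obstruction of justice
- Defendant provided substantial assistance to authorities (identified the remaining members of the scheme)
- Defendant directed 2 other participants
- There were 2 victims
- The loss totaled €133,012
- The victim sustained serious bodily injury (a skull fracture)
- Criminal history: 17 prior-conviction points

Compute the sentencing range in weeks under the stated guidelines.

192-232 weeks

Base offense level for obstruction of justice: 4.
S1 applies: 4 + 4 = 8.
S2 applies (level before this adjustment is 8 < 9, so +1): 8 + 1 = 9.
S3 applies (level before this adjustment is 9 < 12, so +1): 9 + 1 = 10.
S4 does not apply.
S5 applies: 10 − 3 = 7.
Final offense level: 7.
Criminal history: 17 prior points → Category V (15+).
Level 7 falls in the 7 band.
Grid: Level 7 × Category V = 192-232 weeks.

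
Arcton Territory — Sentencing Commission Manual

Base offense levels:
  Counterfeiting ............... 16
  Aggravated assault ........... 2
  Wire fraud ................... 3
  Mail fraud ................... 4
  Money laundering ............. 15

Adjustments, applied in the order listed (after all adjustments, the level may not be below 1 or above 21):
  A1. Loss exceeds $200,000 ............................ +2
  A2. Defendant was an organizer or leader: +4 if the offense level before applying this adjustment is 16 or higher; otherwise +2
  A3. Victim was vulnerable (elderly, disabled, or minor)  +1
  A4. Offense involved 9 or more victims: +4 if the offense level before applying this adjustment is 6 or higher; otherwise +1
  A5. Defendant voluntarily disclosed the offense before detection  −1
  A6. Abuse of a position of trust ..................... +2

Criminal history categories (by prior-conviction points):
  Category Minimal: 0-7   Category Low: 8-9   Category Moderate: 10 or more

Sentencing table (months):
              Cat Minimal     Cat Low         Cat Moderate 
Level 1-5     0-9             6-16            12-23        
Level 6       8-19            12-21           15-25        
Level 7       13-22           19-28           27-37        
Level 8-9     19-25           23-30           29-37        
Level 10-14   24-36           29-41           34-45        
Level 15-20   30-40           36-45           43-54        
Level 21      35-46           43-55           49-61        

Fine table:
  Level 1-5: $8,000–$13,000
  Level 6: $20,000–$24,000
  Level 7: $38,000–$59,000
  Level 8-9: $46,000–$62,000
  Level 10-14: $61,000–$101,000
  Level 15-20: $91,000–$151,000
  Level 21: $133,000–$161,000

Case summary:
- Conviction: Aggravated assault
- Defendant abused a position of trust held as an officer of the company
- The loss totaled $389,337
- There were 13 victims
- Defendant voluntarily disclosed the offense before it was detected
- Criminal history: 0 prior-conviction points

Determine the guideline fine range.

Base offense level for aggravated assault: 2.
A1 applies: 2 + 2 = 4.
A2 does not apply.
A4 applies (level before this adjustment is 4 < 6, so +1): 4 + 1 = 5.
A5 applies: 5 − 1 = 4.
A6 applies: 4 + 2 = 6.
Final offense level: 6.
Level 6 falls in the 6 band.
Fine table: Level 6 → $20,000–$24,000.

$20,000–$24,000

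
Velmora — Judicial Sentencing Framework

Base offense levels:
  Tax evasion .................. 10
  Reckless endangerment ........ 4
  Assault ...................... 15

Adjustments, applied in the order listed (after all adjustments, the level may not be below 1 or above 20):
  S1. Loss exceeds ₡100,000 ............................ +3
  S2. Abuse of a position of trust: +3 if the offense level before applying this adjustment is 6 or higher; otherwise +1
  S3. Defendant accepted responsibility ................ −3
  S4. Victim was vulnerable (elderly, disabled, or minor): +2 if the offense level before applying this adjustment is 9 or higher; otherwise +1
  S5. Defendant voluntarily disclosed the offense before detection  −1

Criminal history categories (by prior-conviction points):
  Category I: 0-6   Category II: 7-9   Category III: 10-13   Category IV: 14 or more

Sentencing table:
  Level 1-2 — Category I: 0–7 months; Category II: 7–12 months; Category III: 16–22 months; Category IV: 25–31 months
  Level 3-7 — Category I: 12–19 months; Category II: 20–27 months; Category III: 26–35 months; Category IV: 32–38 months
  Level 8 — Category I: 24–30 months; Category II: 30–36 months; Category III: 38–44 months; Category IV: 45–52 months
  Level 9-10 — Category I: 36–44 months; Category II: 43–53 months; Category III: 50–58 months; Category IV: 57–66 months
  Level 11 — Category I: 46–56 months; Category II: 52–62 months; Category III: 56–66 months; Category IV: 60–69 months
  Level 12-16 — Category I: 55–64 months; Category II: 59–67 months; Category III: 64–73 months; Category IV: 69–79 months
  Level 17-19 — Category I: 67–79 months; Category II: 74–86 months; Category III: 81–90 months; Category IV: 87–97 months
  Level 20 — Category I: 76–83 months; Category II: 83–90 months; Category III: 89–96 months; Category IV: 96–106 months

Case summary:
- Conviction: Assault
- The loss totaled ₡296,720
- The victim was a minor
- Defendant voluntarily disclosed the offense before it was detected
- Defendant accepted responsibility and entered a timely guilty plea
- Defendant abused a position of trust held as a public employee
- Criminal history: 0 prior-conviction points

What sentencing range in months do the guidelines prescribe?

Base offense level for assault: 15.
S1 applies: 15 + 3 = 18.
S2 applies (level before this adjustment is 18 ≥ 6, so +3): 18 + 3 = 21.
S3 applies: 21 − 3 = 18.
S4 applies (level before this adjustment is 18 ≥ 9, so +2): 18 + 2 = 20.
S5 applies: 20 − 1 = 19.
Final offense level: 19.
Criminal history: 0 prior points → Category I (0-6).
Level 19 falls in the 17-19 band.
Grid: Level 17-19 × Category I = 67-79 months.

67-79 months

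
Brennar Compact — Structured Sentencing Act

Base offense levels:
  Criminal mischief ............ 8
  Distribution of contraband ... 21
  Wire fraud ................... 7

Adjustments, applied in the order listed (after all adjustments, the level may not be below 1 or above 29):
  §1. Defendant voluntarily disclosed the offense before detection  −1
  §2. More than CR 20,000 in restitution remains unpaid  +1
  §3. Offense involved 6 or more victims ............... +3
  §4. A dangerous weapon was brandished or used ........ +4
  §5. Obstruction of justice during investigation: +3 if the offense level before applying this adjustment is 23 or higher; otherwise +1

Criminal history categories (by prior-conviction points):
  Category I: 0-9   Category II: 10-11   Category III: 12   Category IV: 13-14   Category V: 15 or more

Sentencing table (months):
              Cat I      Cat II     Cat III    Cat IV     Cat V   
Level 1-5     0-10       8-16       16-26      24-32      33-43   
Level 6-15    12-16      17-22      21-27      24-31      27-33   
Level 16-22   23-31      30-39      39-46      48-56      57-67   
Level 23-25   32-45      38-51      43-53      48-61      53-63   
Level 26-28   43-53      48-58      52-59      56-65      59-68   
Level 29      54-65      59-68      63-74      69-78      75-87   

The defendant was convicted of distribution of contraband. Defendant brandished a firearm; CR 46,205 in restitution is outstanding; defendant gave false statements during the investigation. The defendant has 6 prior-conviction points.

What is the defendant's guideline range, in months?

54-65 months

Base offense level for distribution of contraband: 21.
§2 applies: 21 + 1 = 22.
§3 does not apply.
§4 applies: 22 + 4 = 26.
§5 applies (level before this adjustment is 26 ≥ 23, so +3): 26 + 3 = 29.
Final offense level: 29.
Criminal history: 6 prior points → Category I (0-9).
Level 29 falls in the 29 band.
Grid: Level 29 × Category I = 54-65 months.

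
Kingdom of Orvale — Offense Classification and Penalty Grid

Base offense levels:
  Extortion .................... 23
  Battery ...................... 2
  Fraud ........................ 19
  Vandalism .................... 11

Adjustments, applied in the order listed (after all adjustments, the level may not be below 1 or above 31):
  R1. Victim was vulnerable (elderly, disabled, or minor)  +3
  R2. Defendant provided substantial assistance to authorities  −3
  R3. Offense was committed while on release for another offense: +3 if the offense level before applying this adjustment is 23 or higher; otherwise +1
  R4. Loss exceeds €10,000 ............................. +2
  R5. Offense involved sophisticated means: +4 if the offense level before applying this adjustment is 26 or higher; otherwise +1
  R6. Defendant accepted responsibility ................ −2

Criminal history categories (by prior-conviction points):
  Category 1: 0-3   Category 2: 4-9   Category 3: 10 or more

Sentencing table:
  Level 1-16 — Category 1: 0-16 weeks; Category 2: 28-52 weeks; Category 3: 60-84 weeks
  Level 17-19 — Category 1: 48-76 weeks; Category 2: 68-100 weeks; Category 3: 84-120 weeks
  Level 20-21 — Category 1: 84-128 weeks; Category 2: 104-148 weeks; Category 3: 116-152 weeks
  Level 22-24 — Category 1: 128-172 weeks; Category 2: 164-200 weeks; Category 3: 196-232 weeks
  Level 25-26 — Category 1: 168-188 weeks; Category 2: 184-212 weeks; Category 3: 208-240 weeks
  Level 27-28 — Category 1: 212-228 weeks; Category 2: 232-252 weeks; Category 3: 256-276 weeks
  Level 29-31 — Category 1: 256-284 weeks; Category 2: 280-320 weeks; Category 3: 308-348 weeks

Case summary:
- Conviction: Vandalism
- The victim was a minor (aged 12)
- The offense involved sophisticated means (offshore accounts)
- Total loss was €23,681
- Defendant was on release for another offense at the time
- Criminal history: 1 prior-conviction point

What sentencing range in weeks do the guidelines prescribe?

48-76 weeks

Base offense level for vandalism: 11.
R1 applies: 11 + 3 = 14.
R2 does not apply.
R3 applies (level before this adjustment is 14 < 23, so +1): 14 + 1 = 15.
R4 applies: 15 + 2 = 17.
R5 applies (level before this adjustment is 17 < 26, so +1): 17 + 1 = 18.
R6 does not apply.
Final offense level: 18.
Criminal history: 1 prior point → Category 1 (0-3).
Level 18 falls in the 17-19 band.
Grid: Level 17-19 × Category 1 = 48-76 weeks.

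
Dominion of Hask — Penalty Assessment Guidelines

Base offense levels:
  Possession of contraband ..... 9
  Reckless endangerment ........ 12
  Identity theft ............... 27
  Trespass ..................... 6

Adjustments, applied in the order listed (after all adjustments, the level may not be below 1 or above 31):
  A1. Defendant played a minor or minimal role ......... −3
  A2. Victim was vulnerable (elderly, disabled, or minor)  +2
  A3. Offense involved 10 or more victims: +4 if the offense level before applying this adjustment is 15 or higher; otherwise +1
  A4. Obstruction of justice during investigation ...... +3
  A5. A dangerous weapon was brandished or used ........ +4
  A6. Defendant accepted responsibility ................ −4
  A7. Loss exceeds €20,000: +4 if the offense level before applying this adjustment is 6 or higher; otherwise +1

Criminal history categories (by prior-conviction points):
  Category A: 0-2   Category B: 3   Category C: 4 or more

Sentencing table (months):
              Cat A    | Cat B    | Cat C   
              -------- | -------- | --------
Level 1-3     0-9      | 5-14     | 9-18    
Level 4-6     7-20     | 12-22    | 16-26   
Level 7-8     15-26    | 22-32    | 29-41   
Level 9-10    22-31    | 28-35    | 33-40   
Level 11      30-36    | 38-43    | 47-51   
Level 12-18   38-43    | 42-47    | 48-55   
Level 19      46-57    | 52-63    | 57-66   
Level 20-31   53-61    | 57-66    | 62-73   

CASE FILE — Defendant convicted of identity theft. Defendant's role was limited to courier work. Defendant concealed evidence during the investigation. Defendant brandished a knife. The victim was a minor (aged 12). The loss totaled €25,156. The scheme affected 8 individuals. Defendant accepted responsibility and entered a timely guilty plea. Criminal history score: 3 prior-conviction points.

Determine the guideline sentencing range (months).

Base offense level for identity theft: 27.
A1 applies: 27 − 3 = 24.
A2 applies: 24 + 2 = 26.
A4 applies: 26 + 3 = 29.
A5 applies: 29 + 4 = 33.
A6 applies: 33 − 4 = 29.
A7 applies (level before this adjustment is 29 ≥ 6, so +4): 29 + 4 = 33.
Level 33 exceeds the maximum of 31; capped at 31.
Final offense level: 31.
Criminal history: 3 prior points → Category B (3).
Level 31 falls in the 20-31 band.
Grid: Level 20-31 × Category B = 57-66 months.

57-66 months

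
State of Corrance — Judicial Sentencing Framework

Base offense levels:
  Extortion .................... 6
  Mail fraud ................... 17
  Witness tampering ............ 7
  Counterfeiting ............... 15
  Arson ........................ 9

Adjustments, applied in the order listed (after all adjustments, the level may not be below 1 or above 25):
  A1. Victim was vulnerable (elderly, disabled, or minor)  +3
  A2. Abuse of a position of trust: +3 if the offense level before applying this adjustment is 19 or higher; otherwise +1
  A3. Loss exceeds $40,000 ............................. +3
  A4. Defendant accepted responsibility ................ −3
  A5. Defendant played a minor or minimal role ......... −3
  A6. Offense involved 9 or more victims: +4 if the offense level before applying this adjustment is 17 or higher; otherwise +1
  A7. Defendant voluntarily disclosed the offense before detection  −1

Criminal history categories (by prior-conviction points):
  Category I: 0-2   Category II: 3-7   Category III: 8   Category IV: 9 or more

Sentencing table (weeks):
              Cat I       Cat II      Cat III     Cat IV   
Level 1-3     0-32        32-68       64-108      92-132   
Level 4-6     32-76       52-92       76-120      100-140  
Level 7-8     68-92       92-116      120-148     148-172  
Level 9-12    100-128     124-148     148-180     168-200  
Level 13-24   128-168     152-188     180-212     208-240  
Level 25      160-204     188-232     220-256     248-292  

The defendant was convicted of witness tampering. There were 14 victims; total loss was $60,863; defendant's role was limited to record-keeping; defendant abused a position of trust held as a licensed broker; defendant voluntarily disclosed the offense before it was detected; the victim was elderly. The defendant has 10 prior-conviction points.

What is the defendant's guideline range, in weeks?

Base offense level for witness tampering: 7.
A1 applies: 7 + 3 = 10.
A2 applies (level before this adjustment is 10 < 19, so +1): 10 + 1 = 11.
A3 applies: 11 + 3 = 14.
A5 applies: 14 − 3 = 11.
A6 applies (level before this adjustment is 11 < 17, so +1): 11 + 1 = 12.
A7 applies: 12 − 1 = 11.
Final offense level: 11.
Criminal history: 10 prior points → Category IV (9+).
Level 11 falls in the 9-12 band.
Grid: Level 9-12 × Category IV = 168-200 weeks.

168-200 weeks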